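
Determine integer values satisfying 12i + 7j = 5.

Step 1: Check solvability.
gcd(12, 7) = 1
Since 1 divides 5, solutions exist.

Step 2: Apply extended Euclidean algorithm to find gcd.
We find integers such that 12*x0 + 7*y0 = 1

Step 3: Scale the particular solution.
Multiply by 5/1 = 5:
i = 15, j = -25

Step 4: Verify.
12*(15) + 7*(-25) = 5 = 5 ✓

i = 15, j = -25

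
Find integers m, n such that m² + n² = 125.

We need to find integers m, n > 0 such that m² + n² = 125.
Trying m = 2: n² = 125 - 2² = 125 - 4 = 121
n = 11
Check: 2² + 11² = 4 + 121 = 125 ✓

125 = 2² + 11²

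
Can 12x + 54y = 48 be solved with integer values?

Step 1: Compute gcd(12, 54).
gcd(12, 54) = 6

Step 2: Check divisibility.
Does 6 divide 48? 48 = 6 x 8, so yes.

By the theorem on linear Diophantine equations, 12x + 54y = 48 has integer solutions if and only if gcd(12, 54) divides 48. Since 6 | 48, solutions exist.

Yes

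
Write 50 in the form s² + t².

We need to find integers s, t > 0 such that s² + t² = 50.
Trying s = 1: t² = 50 - 1² = 50 - 1 = 49
t = 7
Check: 1² + 7² = 1 + 49 = 50 ✓

50 = 1² + 7²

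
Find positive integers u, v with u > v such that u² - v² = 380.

Factor: u² - v² = (u+v)(u-v) = 380.
We need two factors of 380 with the same parity.
Use u+v = 190 and u-v = 2 (product 190·2 = 380).
Adding: 2u = 192, so u = 96.
Subtracting: 2v = 188, so v = 94.
Check: 96² - 94² = 9216 - 8836 = 380 ✓

u = 96, v = 94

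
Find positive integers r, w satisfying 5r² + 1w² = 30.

Try small values of r and check whether (30 - 5r²)/1 is a perfect square.
r = 1: 5·1² = 5, so 1w² = 30 - 5 = 25, giving w² = 25, w = 5.
Check: 5·1² + 1·5² = 5 + 25 = 30 ✓

r = 1, w = 5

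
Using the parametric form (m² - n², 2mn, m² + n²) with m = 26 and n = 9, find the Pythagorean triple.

a = m² - n² = 676 - 81 = 595
b = 2mn = 2·26·9 = 468
c = m² + n² = 676 + 81 = 757
Verify: 595² + 468² = 354025 + 219024 = 573049 = 757² ✓

(595, 468, 757)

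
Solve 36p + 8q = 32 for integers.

Step 1: Check solvability.
gcd(36, 8) = 4
Since 4 divides 32, solutions exist.

Step 2: Apply extended Euclidean algorithm to find gcd.
We find integers such that 36*x0 + 8*y0 = 4

Step 3: Scale the particular solution.
Multiply by 32/4 = 8:
p = 8, q = -32

Step 4: Verify.
36*(8) + 8*(-32) = 32 = 32 ✓

p = 8, q = -32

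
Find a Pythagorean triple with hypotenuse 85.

We need a² + b² = 85² = 7225.
Trying: 13² + 84² = 169 + 7056 = 7225 ✓

(13, 84, 85)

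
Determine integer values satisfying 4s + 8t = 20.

Step 1: Check solvability.
gcd(4, 8) = 4
Since 4 divides 20, solutions exist.

Step 2: Apply extended Euclidean algorithm to find gcd.
We find integers such that 4*x0 + 8*y0 = 4

Step 3: Scale the particular solution.
Multiply by 20/4 = 5:
s = 5, t = 0

Step 4: Verify.
4*(5) + 8*(0) = 20 = 20 ✓

s = 5, t = 0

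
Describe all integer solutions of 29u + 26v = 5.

Step 1: Compute gcd(29, 26) = 1.
Since 1 divides 5, solutions exist.

Step 2: Find a particular solution using extended Euclidean algorithm.
We get u₀ = 45, v₀ = -50.
Check: 29*45 + 26*-50 = 5 = 5 ✓

Step 3: Write the general solution.
u = 45 + (26/1)t = 45 + 26t
v = -50 - (29/1)t = -50 - 29t
for any integer t.

u = 45 + 26t, v = -50 - 29t for integer t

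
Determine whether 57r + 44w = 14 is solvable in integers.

Step 1: Compute gcd(57, 44).
gcd(57, 44) = 1

Step 2: Check divisibility.
Does 1 divide 14? 14 = 1 x 14, so yes.

By the theorem on linear Diophantine equations, 57r + 44w = 14 has integer solutions if and only if gcd(57, 44) divides 14. Since 1 | 14, solutions exist.

Yes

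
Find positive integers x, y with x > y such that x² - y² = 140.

Factor: x² - y² = (x+y)(x-y) = 140.
We need two factors of 140 with the same parity.
Use x+y = 70 and x-y = 2 (product 70·2 = 140).
Adding: 2x = 72, so x = 36.
Subtracting: 2y = 68, so y = 34.
Check: 36² - 34² = 1296 - 1156 = 140 ✓

x = 36, y = 34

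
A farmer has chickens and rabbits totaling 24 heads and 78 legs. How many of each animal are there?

Let c = chickens, r = rabbits.
Heads: c + r = 24
Legs: 2c + 4r = 78
From the first equation, c = 24 - r. Substitute:
2(24 - r) + 4r = 78
48 + 2r = 78
r = (78 - 48)/2 = 15
c = 24 - 15 = 9

Chickens: 9, Rabbits: 15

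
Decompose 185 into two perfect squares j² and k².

We need to find integers j, k > 0 such that j² + k² = 185.
Trying j = 4: k² = 185 - 4² = 185 - 16 = 169
k = 13
Check: 4² + 13² = 16 + 169 = 185 ✓

185 = 4² + 13²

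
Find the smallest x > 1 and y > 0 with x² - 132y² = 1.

We seek the smallest positive integers (x, y) with x² - 132y² = 1, i.e., x² = 132y² + 1.
Try successive y values:
y = 1: x² = 132·1² + 1 = 133, not a perfect square
y = 2: x² = 132·2² + 1 = 529, x = 23 ✓

Verify: 23² - 132·2² = 529 - 528 = 1 ✓

x = 23, y = 2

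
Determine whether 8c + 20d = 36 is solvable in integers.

Step 1: Compute gcd(8, 20).
gcd(8, 20) = 4

Step 2: Check divisibility.
Does 4 divide 36? 36 = 4 x 9, so yes.

By the theorem on linear Diophantine equations, 8c + 20d = 36 has integer solutions if and only if gcd(8, 20) divides 36. Since 4 | 36, solutions exist.

Yes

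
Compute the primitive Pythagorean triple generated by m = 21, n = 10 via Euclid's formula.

a = m² - n² = 21² - 10² = 441 - 100 = 341
b = 2mn = 2·21·10 = 420
c = m² + n² = 441 + 100 = 541
Verify: 341² + 420² = 116281 + 176400 = 292681 = 541² ✓

(341, 420, 541)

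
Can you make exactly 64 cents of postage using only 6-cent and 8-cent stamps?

We need non-negative x, y with 6x + 8y = 64.
gcd(6, 8) = 2 divides 64, so integer solutions exist.
Search for a non-negative one: x = 0 gives 8y = 64 - 0 = 64, so y = 8.
Check: 6·0 + 8·8 = 64 ✓

Yes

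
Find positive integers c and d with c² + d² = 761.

We need to find integers c, d > 0 such that c² + d² = 761.
Trying c = 19: d² = 761 - 19² = 761 - 361 = 400
d = 20
Check: 19² + 20² = 361 + 400 = 761 ✓

761 = 19² + 20²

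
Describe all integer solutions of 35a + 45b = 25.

Step 1: Compute gcd(35, 45) = 5.
Since 5 divides 25, solutions exist.

Step 2: Find a particular solution using extended Euclidean algorithm.
We get a₀ = 20, b₀ = -15.
Check: 35*20 + 45*-15 = 25 = 25 ✓

Step 3: Write the general solution.
a = 20 + (45/5)t = 20 + 9t
b = -15 - (35/5)t = -15 - 7t
for any integer t.

a = 20 + 9t, b = -15 - 7t for integer t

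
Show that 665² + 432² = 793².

Compute a² + b² = 665² + 432² = 442225 + 186624 = 628849
Compute c² = 793² = 628849
Since 628849 = 628849, confirmed.

Yes, it is a Pythagorean triple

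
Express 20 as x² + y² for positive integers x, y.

We need to find integers x, y > 0 such that x² + y² = 20.
Trying x = 2: y² = 20 - 2² = 20 - 4 = 16
y = 4
Check: 2² + 4² = 4 + 16 = 20 ✓

20 = 2² + 4²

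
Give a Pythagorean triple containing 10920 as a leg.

We need the other leg and hypotenuse such that 10920² + x² = c².
Take x = 810, c = 10950: 10920² + 810² = 119246400 + 656100 = 119902500 = 10950² ✓
Triple: (810, 10920, 10950)

(810, 10920, 10950)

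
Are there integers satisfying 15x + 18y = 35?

Step 1: Compute gcd(15, 18).
gcd(15, 18) = 3

Step 2: Check divisibility.
Does 3 divide 35? 35 = 3 x 11 + 2, so no.

By the theorem on linear Diophantine equations, 15x + 18y = 35 has integer solutions if and only if gcd(15, 18) divides 35. Since 3 does not divide 35, no solutions exist.

No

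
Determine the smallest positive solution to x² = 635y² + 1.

We seek the smallest positive integers (x, y) with x² - 635y² = 1, i.e., x² = 635y² + 1.
Try successive y values:
y = 1: x² = 635·1² + 1 = 636, not a perfect square
y = 2: x² = 635·2² + 1 = 2541, not a perfect square
y = 3: x² = 635·3² + 1 = 5716, not a perfect square
... continuing the search (or via continued fractions) ...
y = 5: x² = 635·5² + 1 = 15876, x = 126 ✓

Verify: 126² - 635·5² = 15876 - 15875 = 1 ✓

x = 126, y = 5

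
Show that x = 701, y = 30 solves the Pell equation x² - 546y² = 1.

Compute x² = 701² = 491401
Compute 546y² = 546·30² = 546·900 = 491400
x² - 546y² = 491401 - 491400 = 1
Since this equals 1, (701, 30) is a solution.

Yes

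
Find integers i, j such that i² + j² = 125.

We need to find integers i, j > 0 such that i² + j² = 125.
Trying i = 2: j² = 125 - 2² = 125 - 4 = 121
j = 11
Check: 2² + 11² = 4 + 121 = 125 ✓

125 = 2² + 11²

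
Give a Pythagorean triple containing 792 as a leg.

We need the other leg and hypotenuse such that 792² + x² = c².
Take x = 160, c = 808: 792² + 160² = 627264 + 25600 = 652864 = 808² ✓
Triple: (792, 160, 808)

(792, 160, 808)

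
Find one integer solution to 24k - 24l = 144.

Step 1: Check solvability.
gcd(24, 24) = 24
Since 24 divides 144, solutions exist.

Step 2: Apply extended Euclidean algorithm to find gcd.
We find integers such that 24*x0 + 24*y0 = 24

Step 3: Scale the particular solution.
Multiply by 144/24 = 6:
k = 0, l = -6

Step 4: Verify.
24*(0) - 24*(-6) = 144 = 144 ✓

k = 0, l = -6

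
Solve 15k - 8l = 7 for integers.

Step 1: Check solvability.
gcd(15, 8) = 1
Since 1 divides 7, solutions exist.

Step 2: Apply extended Euclidean algorithm to find gcd.
We find integers such that 15*x0 + 8*y0 = 1

Step 3: Scale the particular solution.
Multiply by 7/1 = 7:
k = -7, l = -14

Step 4: Verify.
15*(-7) - 8*(-14) = 7 = 7 ✓

k = -7, l = -14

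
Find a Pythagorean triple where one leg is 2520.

We need the other leg and hypotenuse such that 2520² + x² = c².
Take x = 5106, c = 5694: 2520² + 5106² = 6350400 + 26071236 = 32421636 = 5694² ✓
Triple: (5106, 2520, 5694)

(5106, 2520, 5694)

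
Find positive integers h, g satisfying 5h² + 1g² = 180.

Try small values of h and check whether (180 - 5h²)/1 is a perfect square.
h = 4: 5·4² = 80, so 1g² = 180 - 80 = 100, giving g² = 100, g = 10.
Check: 5·4² + 1·10² = 80 + 100 = 180 ✓

h = 4, g = 10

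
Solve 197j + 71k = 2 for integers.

Step 1: Check solvability.
gcd(197, 71) = 1
Since 1 divides 2, solutions exist.

Step 2: Apply extended Euclidean algorithm to find gcd.
We find integers such that 197*x0 + 71*y0 = 1

Step 3: Scale the particular solution.
Multiply by 2/1 = 2:
j = 62, k = -172

Step 4: Verify.
197*(62) + 71*(-172) = 2 = 2 ✓

j = 62, k = -172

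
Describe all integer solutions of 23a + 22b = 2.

Step 1: Compute gcd(23, 22) = 1.
Since 1 divides 2, solutions exist.

Step 2: Find a particular solution using extended Euclidean algorithm.
We get a₀ = 2, b₀ = -2.
Check: 23*2 + 22*-2 = 2 = 2 ✓

Step 3: Write the general solution.
a = 2 + (22/1)t = 2 + 22t
b = -2 - (23/1)t = -2 - 23t
for any integer t.

a = 2 + 22t, b = -2 - 23t for integer t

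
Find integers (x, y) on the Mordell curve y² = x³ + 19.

Try small integer x values and check whether x³ + 19 is a perfect square.
x = 5: x³ + 19 = 5³ + 19 = 125 + 19 = 144
Is 144 a perfect square? 12² = 144 ✓
So (x, y) = (5, -12) is a solution.

x = 5, y = -12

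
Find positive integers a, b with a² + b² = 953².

We need a² + b² = 953² = 908209.
Trying: 615² + 728² = 378225 + 529984 = 908209 ✓

(615, 728, 953)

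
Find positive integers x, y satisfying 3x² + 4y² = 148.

Try small values of x and check whether (148 - 3x²)/4 is a perfect square.
x = 4: 3·4² = 48, so 4y² = 148 - 48 = 100, giving y² = 25, y = 5.
Check: 3·4² + 4·5² = 48 + 100 = 148 ✓

x = 4, y = 5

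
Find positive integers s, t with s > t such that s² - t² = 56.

Factor: s² - t² = (s+t)(s-t) = 56.
We need two factors of 56 with the same parity.
Use s+t = 28 and s-t = 2 (product 28·2 = 56).
Adding: 2s = 30, so s = 15.
Subtracting: 2t = 26, so t = 13.
Check: 15² - 13² = 225 - 169 = 56 ✓

s = 15, t = 13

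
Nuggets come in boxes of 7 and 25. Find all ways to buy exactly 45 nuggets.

We need non-negative integers (x, y) with 7x + 25y = 45.
For each x in 0..6, check if 45 - 7x is a non-negative multiple of 25.
No x yields an integer y ≥ 0.

No solution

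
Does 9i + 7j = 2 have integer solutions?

Step 1: Compute gcd(9, 7).
gcd(9, 7) = 1

Step 2: Check divisibility.
Does 1 divide 2? 2 = 1 x 2, so yes.

By the theorem on linear Diophantine equations, 9i + 7j = 2 has integer solutions if and only if gcd(9, 7) divides 2. Since 1 | 2, solutions exist.

Yes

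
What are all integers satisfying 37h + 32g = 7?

Step 1: Compute gcd(37, 32) = 1.
Since 1 divides 7, solutions exist.

Step 2: Find a particular solution using extended Euclidean algorithm.
We get h₀ = 91, g₀ = -105.
Check: 37*91 + 32*-105 = 7 = 7 ✓

Step 3: Write the general solution.
h = 91 + (32/1)t = 91 + 32t
g = -105 - (37/1)t = -105 - 37t
for any integer t.

h = 91 + 32t, g = -105 - 37t for integer t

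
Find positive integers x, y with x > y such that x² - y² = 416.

Factor: x² - y² = (x+y)(x-y) = 416.
We need two factors of 416 with the same parity.
Use x+y = 208 and x-y = 2 (product 208·2 = 416).
Adding: 2x = 210, so x = 105.
Subtracting: 2y = 206, so y = 103.
Check: 105² - 103² = 11025 - 10609 = 416 ✓

x = 105, y = 103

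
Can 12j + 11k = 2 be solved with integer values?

Step 1: Compute gcd(12, 11).
gcd(12, 11) = 1

Step 2: Check divisibility.
Does 1 divide 2? 2 = 1 x 2, so yes.

By the theorem on linear Diophantine equations, 12j + 11k = 2 has integer solutions if and only if gcd(12, 11) divides 2. Since 1 | 2, solutions exist.

Yes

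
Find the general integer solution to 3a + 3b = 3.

Step 1: Compute gcd(3, 3) = 3.
Since 3 divides 3, solutions exist.

Step 2: Find a particular solution using extended Euclidean algorithm.
We get a₀ = 0, b₀ = 1.
Check: 3*0 + 3*1 = 3 = 3 ✓

Step 3: Write the general solution.
a = 0 + (3/3)t = 0 + 1t
b = 1 - (3/3)t = 1 - 1t
for any integer t.

a = 0 + 1t, b = 1 - 1t for integer t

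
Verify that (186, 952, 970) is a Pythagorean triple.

Compute a² + b²:
186² + 952² = 34596 + 906304 = 940900
Compute c²:
970² = 940900
Since 940900 = 940900, it is a Pythagorean triple.

Yes, it is a Pythagorean triple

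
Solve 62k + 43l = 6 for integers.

Step 1: Check solvability.
gcd(62, 43) = 1
Since 1 divides 6, solutions exist.

Step 2: Apply extended Euclidean algorithm to find gcd.
We find integers such that 62*x0 + 43*y0 = 1

Step 3: Scale the particular solution.
Multiply by 6/1 = 6:
k = -54, l = 78

Step 4: Verify.
62*(-54) + 43*(78) = 6 = 6 ✓

k = -54, l = 78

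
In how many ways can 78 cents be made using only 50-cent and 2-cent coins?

We need non-negative integers (x, y) with 50x + 2y = 78.
For each x from 0 to 1, check if (78 - 50x) is a non-negative multiple of 2.
Solutions (x, y): (0,39), (1,14)
Count: 2

2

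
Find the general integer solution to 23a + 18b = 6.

Step 1: Compute gcd(23, 18) = 1.
Since 1 divides 6, solutions exist.

Step 2: Find a particular solution using extended Euclidean algorithm.
We get a₀ = -42, b₀ = 54.
Check: 23*-42 + 18*54 = 6 = 6 ✓

Step 3: Write the general solution.
a = -42 + (18/1)t = -42 + 18t
b = 54 - (23/1)t = 54 - 23t
for any integer t.

a = -42 + 18t, b = 54 - 23t for integer t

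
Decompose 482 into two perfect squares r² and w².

We need to find integers r, w > 0 such that r² + w² = 482.
Trying r = 11: w² = 482 - 11² = 482 - 121 = 361
w = 19
Check: 11² + 19² = 121 + 361 = 482 ✓

482 = 11² + 19²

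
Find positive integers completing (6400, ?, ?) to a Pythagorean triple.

We need the other leg and hypotenuse such that 6400² + x² = c².
Take x = 2952, c = 7048: 6400² + 2952² = 40960000 + 8714304 = 49674304 = 7048² ✓
Triple: (2952, 6400, 7048)

(2952, 6400, 7048)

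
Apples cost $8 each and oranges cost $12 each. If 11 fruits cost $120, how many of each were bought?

Let a = apples, o = oranges.
a + o = 11
8a + 12o = 120
Substitute o = 11 - a:
8a + 12(11 - a) = 120
(8 - 12)a = 120 - 132
-4a = -12
a = 3, o = 11 - 3 = 8

Apples: 3, Oranges: 8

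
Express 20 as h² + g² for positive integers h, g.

We need to find integers h, g > 0 such that h² + g² = 20.
Trying h = 2: g² = 20 - 2² = 20 - 4 = 16
g = 4
Check: 2² + 4² = 4 + 16 = 20 ✓

20 = 2² + 4²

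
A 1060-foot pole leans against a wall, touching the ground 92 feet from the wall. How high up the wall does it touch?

The ladder, wall, and ground form a right triangle with hypotenuse 1060 and one leg 92.
By the Pythagorean theorem: h² = 1060² - 92² = 1123600 - 8464 = 1115136
h = √1115136 = 1056 feet

1056 feet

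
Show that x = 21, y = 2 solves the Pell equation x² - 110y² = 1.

Compute x² = 21² = 441
Compute 110y² = 110·2² = 110·4 = 440
x² - 110y² = 441 - 440 = 1
Since this equals 1, (21, 2) is a solution.

Yes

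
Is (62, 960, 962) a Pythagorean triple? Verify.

Compute a² + b² = 62² + 960² = 3844 + 921600 = 925444
Compute c² = 962² = 925444
Since 925444 = 925444, confirmed.

Yes, it is a Pythagorean triple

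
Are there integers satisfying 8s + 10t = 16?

Step 1: Compute gcd(8, 10).
gcd(8, 10) = 2

Step 2: Check divisibility.
Does 2 divide 16? 16 = 2 x 8, so yes.

By the theorem on linear Diophantine equations, 8s + 10t = 16 has integer solutions if and only if gcd(8, 10) divides 16. Since 2 | 16, solutions exist.

Yes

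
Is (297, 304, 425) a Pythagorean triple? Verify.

Compute a² + b² = 297² + 304² = 88209 + 92416 = 180625
Compute c² = 425² = 180625
Since 180625 = 180625, confirmed.

Yes, it is a Pythagorean triple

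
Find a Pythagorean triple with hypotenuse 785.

We need a² + b² = 785² = 616225.
Trying: 273² + 736² = 74529 + 541696 = 616225 ✓

(273, 736, 785)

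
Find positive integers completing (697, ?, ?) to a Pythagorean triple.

We need the other leg and hypotenuse such that 697² + x² = c².
Take x = 696, c = 985: 697² + 696² = 485809 + 484416 = 970225 = 985² ✓
Triple: (697, 696, 985)

(697, 696, 985)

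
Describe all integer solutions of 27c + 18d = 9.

Step 1: Compute gcd(27, 18) = 9.
Since 9 divides 9, solutions exist.

Step 2: Find a particular solution using extended Euclidean algorithm.
We get c₀ = 1, d₀ = -1.
Check: 27*1 + 18*-1 = 9 = 9 ✓

Step 3: Write the general solution.
c = 1 + (18/9)t = 1 + 2t
d = -1 - (27/9)t = -1 - 3t
for any integer t.

c = 1 + 2t, d = -1 - 3t for integer t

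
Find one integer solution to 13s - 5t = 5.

Step 1: Check solvability.
gcd(13, 5) = 1
Since 1 divides 5, solutions exist.

Step 2: Apply extended Euclidean algorithm to find gcd.
We find integers such that 13*x0 + 5*y0 = 1

Step 3: Scale the particular solution.
Multiply by 5/1 = 5:
s = 10, t = 25

Step 4: Verify.
13*(10) - 5*(25) = 5 = 5 ✓

s = 10, t = 25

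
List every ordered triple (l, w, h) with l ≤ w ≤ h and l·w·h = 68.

Iterate l from 1 to ⌊68^(1/3)⌋. For each l dividing 68, iterate w ≥ l with w dividing 68/l, and set h = 68/(l·w).
Triples found (4): (1×1×68), (1×2×34), (1×4×17), (2×2×17)

(1×1×68), (1×2×34), (1×4×17), (2×2×17)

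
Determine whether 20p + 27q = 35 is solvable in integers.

Step 1: Compute gcd(20, 27).
gcd(20, 27) = 1

Step 2: Check divisibility.
Does 1 divide 35? 35 = 1 x 35, so yes.

By the theorem on linear Diophantine equations, 20p + 27q = 35 has integer solutions if and only if gcd(20, 27) divides 35. Since 1 | 35, solutions exist.

Yes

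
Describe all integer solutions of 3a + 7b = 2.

Step 1: Compute gcd(3, 7) = 1.
Since 1 divides 2, solutions exist.

Step 2: Find a particular solution using extended Euclidean algorithm.
We get a₀ = -4, b₀ = 2.
Check: 3*-4 + 7*2 = 2 = 2 ✓

Step 3: Write the general solution.
a = -4 + (7/1)t = -4 + 7t
b = 2 - (3/1)t = 2 - 3t
for any integer t.

a = -4 + 7t, b = 2 - 3t for integer t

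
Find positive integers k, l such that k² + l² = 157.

Search for k with 157 - k² a perfect square.
k = 6: 157 - 6² = 157 - 36 = 121 = 11² ✓
So k = 6, l = 11.

k = 6, l = 11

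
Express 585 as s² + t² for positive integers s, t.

We need to find integers s, t > 0 such that s² + t² = 585.
Trying s = 3: t² = 585 - 3² = 585 - 9 = 576
t = 24
Check: 3² + 24² = 9 + 576 = 585 ✓

585 = 3² + 24²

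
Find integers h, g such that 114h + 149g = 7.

Step 1: Check solvability.
gcd(114, 149) = 1
Since 1 divides 7, solutions exist.

Step 2: Apply extended Euclidean algorithm to find gcd.
We find integers such that 114*x0 + 149*y0 = 1

Step 3: Scale the particular solution.
Multiply by 7/1 = 7:
h = 119, g = -91

Step 4: Verify.
114*(119) + 149*(-91) = 7 = 7 ✓

h = 119, g = -91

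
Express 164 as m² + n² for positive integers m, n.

We need to find integers m, n > 0 such that m² + n² = 164.
Trying m = 8: n² = 164 - 8² = 164 - 64 = 100
n = 10
Check: 8² + 10² = 64 + 100 = 164 ✓

164 = 8² + 10²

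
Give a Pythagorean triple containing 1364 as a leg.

We need the other leg and hypotenuse such that 1364² + x² = c².
Take x = 477, c = 1445: 1364² + 477² = 1860496 + 227529 = 2088025 = 1445² ✓
Triple: (477, 1364, 1445)

(477, 1364, 1445)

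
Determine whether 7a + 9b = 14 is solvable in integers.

Step 1: Compute gcd(7, 9).
gcd(7, 9) = 1

Step 2: Check divisibility.
Does 1 divide 14? 14 = 1 x 14, so yes.

By the theorem on linear Diophantine equations, 7a + 9b = 14 has integer solutions if and only if gcd(7, 9) divides 14. Since 1 | 14, solutions exist.

Yes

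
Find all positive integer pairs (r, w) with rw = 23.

The positive divisors of 23 are: 1, 23.
Each divisor d gives the pair (d, 23/d):
(1, 23), (23, 1)

(1, 23), (23, 1)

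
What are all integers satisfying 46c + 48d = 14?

Step 1: Compute gcd(46, 48) = 2.
Since 2 divides 14, solutions exist.

Step 2: Find a particular solution using extended Euclidean algorithm.
We get c₀ = -7, d₀ = 7.
Check: 46*-7 + 48*7 = 14 = 14 ✓

Step 3: Write the general solution.
c = -7 + (48/2)t = -7 + 24t
d = 7 - (46/2)t = 7 - 23t
for any integer t.

c = -7 + 24t, d = 7 - 23t for integer t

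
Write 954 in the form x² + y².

We need to find integers x, y > 0 such that x² + y² = 954.
Trying x = 15: y² = 954 - 15² = 954 - 225 = 729
y = 27
Check: 15² + 27² = 225 + 729 = 954 ✓

954 = 15² + 27²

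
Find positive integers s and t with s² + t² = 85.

We need to find integers s, t > 0 such that s² + t² = 85.
Trying s = 2: t² = 85 - 2² = 85 - 4 = 81
t = 9
Check: 2² + 9² = 4 + 81 = 85 ✓

85 = 2² + 9²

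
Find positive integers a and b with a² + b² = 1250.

We need to find integers a, b > 0 such that a² + b² = 1250.
Trying a = 5: b² = 1250 - 5² = 1250 - 25 = 1225
b = 35
Check: 5² + 35² = 25 + 1225 = 1250 ✓

1250 = 5² + 35²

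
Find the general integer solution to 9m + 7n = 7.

Step 1: Compute gcd(9, 7) = 1.
Since 1 divides 7, solutions exist.

Step 2: Find a particular solution using extended Euclidean algorithm.
We get m₀ = -21, n₀ = 28.
Check: 9*-21 + 7*28 = 7 = 7 ✓

Step 3: Write the general solution.
m = -21 + (7/1)t = -21 + 7t
n = 28 - (9/1)t = 28 - 9t
for any integer t.

m = -21 + 7t, n = 28 - 9t for integer t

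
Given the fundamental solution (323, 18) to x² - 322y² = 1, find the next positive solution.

Solutions to x² - Dy² = 1 are generated by powers of (x₀ + y₀√D).
The next solution satisfies x₁ + y₁√322 = (x₀ + y₀√322)², giving:
x₁ = x₀² + 322y₀² = 323² + 322·18² = 104329 + 104328 = 208657
y₁ = 2x₀y₀ = 2·323·18 = 11628

Verify: 208657² - 322·11628² = 43537743649 - 43537743648 = 1 ✓

x = 208657, y = 11628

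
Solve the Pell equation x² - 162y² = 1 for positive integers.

We seek the smallest positive integers (x, y) with x² - 162y² = 1, i.e., x² = 162y² + 1.
Try successive y values:
y = 1: x² = 162·1² + 1 = 163, not a perfect square
y = 2: x² = 162·2² + 1 = 649, not a perfect square
y = 3: x² = 162·3² + 1 = 1459, not a perfect square
... continuing the search (or via continued fractions) ...
y = 1540: x² = 162·1540² + 1 = 384199201, x = 19601 ✓

Verify: 19601² - 162·1540² = 384199201 - 384199200 = 1 ✓

x = 19601, y = 1540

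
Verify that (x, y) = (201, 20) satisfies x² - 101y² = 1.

Compute x² = 201² = 40401
Compute 101y² = 101·20² = 101·400 = 40400
x² - 101y² = 40401 - 40400 = 1
Since this equals 1, (201, 20) is a solution.

Yes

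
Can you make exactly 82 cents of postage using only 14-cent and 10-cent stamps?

We need non-negative x, y with 14x + 10y = 82.
gcd(14, 10) = 2 divides 82, so integer solutions exist.
Search for a non-negative one: x = 3 gives 10y = 82 - 42 = 40, so y = 4.
Check: 14·3 + 10·4 = 82 ✓

Yes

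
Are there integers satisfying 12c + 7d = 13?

Step 1: Compute gcd(12, 7).
gcd(12, 7) = 1

Step 2: Check divisibility.
Does 1 divide 13? 13 = 1 x 13, so yes.

By the theorem on linear Diophantine equations, 12c + 7d = 13 has integer solutions if and only if gcd(12, 7) divides 13. Since 1 | 13, solutions exist.

Yes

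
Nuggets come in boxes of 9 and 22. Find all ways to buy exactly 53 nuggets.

We need non-negative integers (x, y) with 9x + 22y = 53.
For each x in 0..5, check if 53 - 9x is a non-negative multiple of 22.
x = 1: 22y = 44, y = 2 ✓

(1 boxes of 9, 2 boxes of 22)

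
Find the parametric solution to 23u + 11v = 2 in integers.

Step 1: Compute gcd(23, 11) = 1.
Since 1 divides 2, solutions exist.

Step 2: Find a particular solution using extended Euclidean algorithm.
We get u₀ = 2, v₀ = -4.
Check: 23*2 + 11*-4 = 2 = 2 ✓

Step 3: Write the general solution.
u = 2 + (11/1)t = 2 + 11t
v = -4 - (23/1)t = -4 - 23t
for any integer t.

u = 2 + 11t, v = -4 - 23t for integer t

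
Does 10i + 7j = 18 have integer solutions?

Step 1: Compute gcd(10, 7).
gcd(10, 7) = 1

Step 2: Check divisibility.
Does 1 divide 18? 18 = 1 x 18, so yes.

By the theorem on linear Diophantine equations, 10i + 7j = 18 has integer solutions if and only if gcd(10, 7) divides 18. Since 1 | 18, solutions exist.

Yes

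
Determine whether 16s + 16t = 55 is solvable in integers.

Step 1: Compute gcd(16, 16).
gcd(16, 16) = 16

Step 2: Check divisibility.
Does 16 divide 55? 55 = 16 x 3 + 7, so no.

By the theorem on linear Diophantine equations, 16s + 16t = 55 has integer solutions if and only if gcd(16, 16) divides 55. Since 16 does not divide 55, no solutions exist.

No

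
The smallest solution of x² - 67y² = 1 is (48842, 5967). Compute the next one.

Solutions to x² - Dy² = 1 are generated by powers of (x₀ + y₀√D).
The next solution satisfies x₁ + y₁√67 = (x₀ + y₀√67)², giving:
x₁ = x₀² + 67y₀² = 48842² + 67·5967² = 2385540964 + 2385540963 = 4771081927
y₁ = 2x₀y₀ = 2·48842·5967 = 582880428

Verify: 4771081927² - 67·582880428² = 22763222754146033329 - 22763222754146033328 = 1 ✓

x = 4771081927, y = 582880428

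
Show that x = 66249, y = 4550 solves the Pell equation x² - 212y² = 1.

Compute x² = 66249² = 4388930001
Compute 212y² = 212·4550² = 212·20702500 = 4388930000
x² - 212y² = 4388930001 - 4388930000 = 1
Since this equals 1, (66249, 4550) is a solution.

Yes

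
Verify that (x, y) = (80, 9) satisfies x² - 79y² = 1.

Compute x² = 80² = 6400
Compute 79y² = 79·9² = 79·81 = 6399
x² - 79y² = 6400 - 6399 = 1
Since this equals 1, (80, 9) is a solution.

Yes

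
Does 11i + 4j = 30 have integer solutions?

Step 1: Compute gcd(11, 4).
gcd(11, 4) = 1

Step 2: Check divisibility.
Does 1 divide 30? 30 = 1 x 30, so yes.

By the theorem on linear Diophantine equations, 11i + 4j = 30 has integer solutions if and only if gcd(11, 4) divides 30. Since 1 | 30, solutions exist.

Yes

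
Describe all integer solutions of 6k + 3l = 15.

Step 1: Compute gcd(6, 3) = 3.
Since 3 divides 15, solutions exist.

Step 2: Find a particular solution using extended Euclidean algorithm.
We get k₀ = 0, l₀ = 5.
Check: 6*0 + 3*5 = 15 = 15 ✓

Step 3: Write the general solution.
k = 0 + (3/3)t = 0 + 1t
l = 5 - (6/3)t = 5 - 2t
for any integer t.

k = 0 + 1t, l = 5 - 2t for integer t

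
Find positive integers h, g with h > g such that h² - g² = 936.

Factor: h² - g² = (h+g)(h-g) = 936.
We need two factors of 936 with the same parity.
Use h+g = 468 and h-g = 2 (product 468·2 = 936).
Adding: 2h = 470, so h = 235.
Subtracting: 2g = 466, so g = 233.
Check: 235² - 233² = 55225 - 54289 = 936 ✓

h = 235, g = 233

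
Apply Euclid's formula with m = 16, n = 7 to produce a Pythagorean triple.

a = m² - n² = 16² - 7² = 256 - 49 = 207
b = 2mn = 2·16·7 = 224
c = m² + n² = 256 + 49 = 305
Verify: 207² + 224² = 42849 + 50176 = 93025 = 305² ✓

(207, 224, 305)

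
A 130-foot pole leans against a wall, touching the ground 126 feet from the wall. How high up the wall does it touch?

The ladder, wall, and ground form a right triangle with hypotenuse 130 and one leg 126.
By the Pythagorean theorem: h² = 130² - 126² = 16900 - 15876 = 1024
h = √1024 = 32 feet

32 feet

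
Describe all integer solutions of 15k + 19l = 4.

Step 1: Compute gcd(15, 19) = 1.
Since 1 divides 4, solutions exist.

Step 2: Find a particular solution using extended Euclidean algorithm.
We get k₀ = -20, l₀ = 16.
Check: 15*-20 + 19*16 = 4 = 4 ✓

Step 3: Write the general solution.
k = -20 + (19/1)t = -20 + 19t
l = 16 - (15/1)t = 16 - 15t
for any integer t.

k = -20 + 19t, l = 16 - 15t for integer t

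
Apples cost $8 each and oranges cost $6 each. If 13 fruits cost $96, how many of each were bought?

Let a = apples, o = oranges.
a + o = 13
8a + 6o = 96
Substitute o = 13 - a:
8a + 6(13 - a) = 96
(8 - 6)a = 96 - 78
2a = 18
a = 9, o = 13 - 9 = 4

Apples: 9, Oranges: 4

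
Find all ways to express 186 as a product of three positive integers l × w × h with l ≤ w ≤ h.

Iterate l from 1 to ⌊186^(1/3)⌋. For each l dividing 186, iterate w ≥ l with w dividing 186/l, and set h = 186/(l·w).
Triples found (5): (1×1×186), (1×2×93), (1×3×62), (1×6×31), (2×3×31)

(1×1×186), (1×2×93), (1×3×62), (1×6×31), (2×3×31)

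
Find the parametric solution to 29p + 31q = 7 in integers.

Step 1: Compute gcd(29, 31) = 1.
Since 1 divides 7, solutions exist.

Step 2: Find a particular solution using extended Euclidean algorithm.
We get p₀ = 105, q₀ = -98.
Check: 29*105 + 31*-98 = 7 = 7 ✓

Step 3: Write the general solution.
p = 105 + (31/1)t = 105 + 31t
q = -98 - (29/1)t = -98 - 29t
for any integer t.

p = 105 + 31t, q = -98 - 29t for integer t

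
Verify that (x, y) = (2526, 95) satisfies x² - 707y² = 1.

Compute x² = 2526² = 6380676
Compute 707y² = 707·95² = 707·9025 = 6380675
x² - 707y² = 6380676 - 6380675 = 1
Since this equals 1, (2526, 95) is a solution.

Yes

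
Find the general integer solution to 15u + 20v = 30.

Step 1: Compute gcd(15, 20) = 5.
Since 5 divides 30, solutions exist.

Step 2: Find a particular solution using extended Euclidean algorithm.
We get u₀ = -6, v₀ = 6.
Check: 15*-6 + 20*6 = 30 = 30 ✓

Step 3: Write the general solution.
u = -6 + (20/5)t = -6 + 4t
v = 6 - (15/5)t = 6 - 3t
for any integer t.

u = -6 + 4t, v = 6 - 3t for integer t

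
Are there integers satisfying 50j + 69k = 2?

Step 1: Compute gcd(50, 69).
gcd(50, 69) = 1

Step 2: Check divisibility.
Does 1 divide 2? 2 = 1 x 2, so yes.

By the theorem on linear Diophantine equations, 50j + 69k = 2 has integer solutions if and only if gcd(50, 69) divides 2. Since 1 | 2, solutions exist.

Yes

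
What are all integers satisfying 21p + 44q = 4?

Step 1: Compute gcd(21, 44) = 1.
Since 1 divides 4, solutions exist.

Step 2: Find a particular solution using extended Euclidean algorithm.
We get p₀ = 84, q₀ = -40.
Check: 21*84 + 44*-40 = 4 = 4 ✓

Step 3: Write the general solution.
p = 84 + (44/1)t = 84 + 44t
q = -40 - (21/1)t = -40 - 21t
for any integer t.

p = 84 + 44t, q = -40 - 21t for integer t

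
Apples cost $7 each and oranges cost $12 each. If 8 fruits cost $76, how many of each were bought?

Let a = apples, o = oranges.
a + o = 8
7a + 12o = 76
Substitute o = 8 - a:
7a + 12(8 - a) = 76
(7 - 12)a = 76 - 96
-5a = -20
a = 4, o = 8 - 4 = 4

Apples: 4, Oranges: 4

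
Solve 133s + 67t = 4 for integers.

Step 1: Check solvability.
gcd(133, 67) = 1
Since 1 divides 4, solutions exist.

Step 2: Apply extended Euclidean algorithm to find gcd.
We find integers such that 133*x0 + 67*y0 = 1

Step 3: Scale the particular solution.
Multiply by 4/1 = 4:
s = -4, t = 8

Step 4: Verify.
133*(-4) + 67*(8) = 4 = 4 ✓

s = -4, t = 8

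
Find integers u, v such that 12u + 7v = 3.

Step 1: Check solvability.
gcd(12, 7) = 1
Since 1 divides 3, solutions exist.

Step 2: Apply extended Euclidean algorithm to find gcd.
We find integers such that 12*x0 + 7*y0 = 1

Step 3: Scale the particular solution.
Multiply by 3/1 = 3:
u = 9, v = -15

Step 4: Verify.
12*(9) + 7*(-15) = 3 = 3 ✓

u = 9, v = -15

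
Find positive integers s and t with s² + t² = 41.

We need to find integers s, t > 0 such that s² + t² = 41.
Trying s = 4: t² = 41 - 4² = 41 - 16 = 25
t = 5
Check: 4² + 5² = 16 + 25 = 41 ✓

41 = 4² + 5²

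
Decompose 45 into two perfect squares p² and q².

We need to find integers p, q > 0 such that p² + q² = 45.
Trying p = 3: q² = 45 - 3² = 45 - 9 = 36
q = 6
Check: 3² + 6² = 9 + 36 = 45 ✓

45 = 3² + 6²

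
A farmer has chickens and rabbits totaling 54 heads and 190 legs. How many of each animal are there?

Let c = chickens, r = rabbits.
Heads: c + r = 54
Legs: 2c + 4r = 190
From the first equation, c = 54 - r. Substitute:
2(54 - r) + 4r = 190
108 + 2r = 190
r = (190 - 108)/2 = 41
c = 54 - 41 = 13

Chickens: 13, Rabbits: 41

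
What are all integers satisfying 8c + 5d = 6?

Step 1: Compute gcd(8, 5) = 1.
Since 1 divides 6, solutions exist.

Step 2: Find a particular solution using extended Euclidean algorithm.
We get c₀ = 12, d₀ = -18.
Check: 8*12 + 5*-18 = 6 = 6 ✓

Step 3: Write the general solution.
c = 12 + (5/1)t = 12 + 5t
d = -18 - (8/1)t = -18 - 8t
for any integer t.

c = 12 + 5t, d = -18 - 8t for integer t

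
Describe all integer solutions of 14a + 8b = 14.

Step 1: Compute gcd(14, 8) = 2.
Since 2 divides 14, solutions exist.

Step 2: Find a particular solution using extended Euclidean algorithm.
We get a₀ = -7, b₀ = 14.
Check: 14*-7 + 8*14 = 14 = 14 ✓

Step 3: Write the general solution.
a = -7 + (8/2)t = -7 + 4t
b = 14 - (14/2)t = 14 - 7t
for any integer t.

a = -7 + 4t, b = 14 - 7t for integer t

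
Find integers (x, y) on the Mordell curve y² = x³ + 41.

Try small integer x values and check whether x³ + 41 is a perfect square.
x = 2: x³ + 41 = 2³ + 41 = 8 + 41 = 49
Is 49 a perfect square? 7² = 49 ✓
So (x, y) = (2, -7) is a solution.

x = 2, y = -7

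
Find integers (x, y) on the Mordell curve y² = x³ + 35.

Try small integer x values and check whether x³ + 35 is a perfect square.
x = 1: x³ + 35 = 1³ + 35 = 1 + 35 = 36
Is 36 a perfect square? 6² = 36 ✓
So (x, y) = (1, 6) is a solution.

x = 1, y = 6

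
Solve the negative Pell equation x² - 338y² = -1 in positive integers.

We need x² = 338y² - 1. Try successive y:
y = 1: x² = 338·1² - 1 = 337, not a perfect square
y = 2: x² = 338·2² - 1 = 1351, not a perfect square
y = 3: x² = 338·3² - 1 = 3041, not a perfect square
...
y = 13: x² = 338·13² - 1 = 57121 = 239² ✓
Check: 239² - 338·13² = 57121 - 57122 = -1 ✓

x = 239, y = 13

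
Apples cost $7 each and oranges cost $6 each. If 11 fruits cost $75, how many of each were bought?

Let a = apples, o = oranges.
a + o = 11
7a + 6o = 75
Substitute o = 11 - a:
7a + 6(11 - a) = 75
(7 - 6)a = 75 - 66
1a = 9
a = 9, o = 11 - 9 = 2

Apples: 9, Oranges: 2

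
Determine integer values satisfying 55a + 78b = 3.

Step 1: Check solvability.
gcd(55, 78) = 1
Since 1 divides 3, solutions exist.

Step 2: Apply extended Euclidean algorithm to find gcd.
We find integers such that 55*x0 + 78*y0 = 1

Step 3: Scale the particular solution.
Multiply by 3/1 = 3:
a = -51, b = 36

Step 4: Verify.
55*(-51) + 78*(36) = 3 = 3 ✓

a = -51, b = 36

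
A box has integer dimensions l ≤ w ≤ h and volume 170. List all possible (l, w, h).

Iterate l from 1 to ⌊170^(1/3)⌋. For each l dividing 170, iterate w ≥ l with w dividing 170/l, and set h = 170/(l·w).
Triples found (5): (1×1×170), (1×2×85), (1×5×34), (1×10×17), (2×5×17)

(1×1×170), (1×2×85), (1×5×34), (1×10×17), (2×5×17)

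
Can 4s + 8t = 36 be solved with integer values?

Step 1: Compute gcd(4, 8).
gcd(4, 8) = 4

Step 2: Check divisibility.
Does 4 divide 36? 36 = 4 x 9, so yes.

By the theorem on linear Diophantine equations, 4s + 8t = 36 has integer solutions if and only if gcd(4, 8) divides 36. Since 4 | 36, solutions exist.

Yes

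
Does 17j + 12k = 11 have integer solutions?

Step 1: Compute gcd(17, 12).
gcd(17, 12) = 1

Step 2: Check divisibility.
Does 1 divide 11? 11 = 1 x 11, so yes.

By the theorem on linear Diophantine equations, 17j + 12k = 11 has integer solutions if and only if gcd(17, 12) divides 11. Since 1 | 11, solutions exist.

Yes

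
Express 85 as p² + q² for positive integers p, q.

We need to find integers p, q > 0 such that p² + q² = 85.
Trying p = 2: q² = 85 - 2² = 85 - 4 = 81
q = 9
Check: 2² + 9² = 4 + 81 = 85 ✓

85 = 2² + 9²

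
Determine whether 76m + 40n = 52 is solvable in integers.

Step 1: Compute gcd(76, 40).
gcd(76, 40) = 4

Step 2: Check divisibility.
Does 4 divide 52? 52 = 4 x 13, so yes.

By the theorem on linear Diophantine equations, 76m + 40n = 52 has integer solutions if and only if gcd(76, 40) divides 52. Since 4 | 52, solutions exist.

Yes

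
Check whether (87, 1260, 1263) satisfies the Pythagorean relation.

Compute a² + b²:
87² + 1260² = 7569 + 1587600 = 1595169
Compute c²:
1263² = 1595169
Since 1595169 = 1595169, it is a Pythagorean triple.

Yes, it is a Pythagorean triple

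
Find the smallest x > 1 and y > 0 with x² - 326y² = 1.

We seek the smallest positive integers (x, y) with x² - 326y² = 1, i.e., x² = 326y² + 1.
Try successive y values:
y = 1: x² = 326·1² + 1 = 327, not a perfect square
y = 2: x² = 326·2² + 1 = 1305, not a perfect square
y = 3: x² = 326·3² + 1 = 2935, not a perfect square
... continuing the search (or via continued fractions) ...
y = 18: x² = 326·18² + 1 = 105625, x = 325 ✓

Verify: 325² - 326·18² = 105625 - 105624 = 1 ✓

x = 325, y = 18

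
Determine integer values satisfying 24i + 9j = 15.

Step 1: Check solvability.
gcd(24, 9) = 3
Since 3 divides 15, solutions exist.

Step 2: Apply extended Euclidean algorithm to find gcd.
We find integers such that 24*x0 + 9*y0 = 3

Step 3: Scale the particular solution.
Multiply by 15/3 = 5:
i = -5, j = 15

Step 4: Verify.
24*(-5) + 9*(15) = 15 = 15 ✓

i = -5, j = 15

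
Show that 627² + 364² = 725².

Compute a² + b² = 627² + 364² = 393129 + 132496 = 525625
Compute c² = 725² = 525625
Since 525625 = 525625, confirmed.

Yes, it is a Pythagorean triple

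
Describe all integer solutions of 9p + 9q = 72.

Step 1: Compute gcd(9, 9) = 9.
Since 9 divides 72, solutions exist.

Step 2: Find a particular solution using extended Euclidean algorithm.
We get p₀ = 0, q₀ = 8.
Check: 9*0 + 9*8 = 72 = 72 ✓

Step 3: Write the general solution.
p = 0 + (9/9)t = 0 + 1t
q = 8 - (9/9)t = 8 - 1t
for any integer t.

p = 0 + 1t, q = 8 - 1t for integer t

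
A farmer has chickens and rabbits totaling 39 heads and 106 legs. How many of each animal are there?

Let c = chickens, r = rabbits.
Heads: c + r = 39
Legs: 2c + 4r = 106
From the first equation, c = 39 - r. Substitute:
2(39 - r) + 4r = 106
78 + 2r = 106
r = (106 - 78)/2 = 14
c = 39 - 14 = 25

Chickens: 25, Rabbits: 14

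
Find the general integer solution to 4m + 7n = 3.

Step 1: Compute gcd(4, 7) = 1.
Since 1 divides 3, solutions exist.

Step 2: Find a particular solution using extended Euclidean algorithm.
We get m₀ = 6, n₀ = -3.
Check: 4*6 + 7*-3 = 3 = 3 ✓

Step 3: Write the general solution.
m = 6 + (7/1)t = 6 + 7t
n = -3 - (4/1)t = -3 - 4t
for any integer t.

m = 6 + 7t, n = -3 - 4t for integer t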